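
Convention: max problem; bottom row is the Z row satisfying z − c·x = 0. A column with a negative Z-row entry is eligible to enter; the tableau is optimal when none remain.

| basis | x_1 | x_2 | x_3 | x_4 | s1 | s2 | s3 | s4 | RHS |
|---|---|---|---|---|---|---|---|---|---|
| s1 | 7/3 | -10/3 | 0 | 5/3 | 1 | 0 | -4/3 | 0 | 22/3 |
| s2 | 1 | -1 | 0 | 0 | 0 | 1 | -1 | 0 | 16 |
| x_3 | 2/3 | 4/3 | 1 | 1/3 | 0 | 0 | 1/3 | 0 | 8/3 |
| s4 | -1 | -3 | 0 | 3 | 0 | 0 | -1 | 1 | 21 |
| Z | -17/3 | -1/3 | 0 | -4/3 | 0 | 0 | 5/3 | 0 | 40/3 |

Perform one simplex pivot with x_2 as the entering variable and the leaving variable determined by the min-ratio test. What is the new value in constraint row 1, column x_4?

Ratio test on column x_2 — row 1: entry -10/3 ≤ 0; row 2: entry -1 ≤ 0; row 3: (8/3)/(4/3) = 2; row 4: entry -3 ≤ 0. Minimum is 2 at row 3 (x_3 leaves); pivot element 4/3.
Divide row 3 by 4/3; eliminate column x_2 from the other rows.
Row 1 update in column x_4: 5/3 − (-10/3)·(1/4) = 5/2.

5/2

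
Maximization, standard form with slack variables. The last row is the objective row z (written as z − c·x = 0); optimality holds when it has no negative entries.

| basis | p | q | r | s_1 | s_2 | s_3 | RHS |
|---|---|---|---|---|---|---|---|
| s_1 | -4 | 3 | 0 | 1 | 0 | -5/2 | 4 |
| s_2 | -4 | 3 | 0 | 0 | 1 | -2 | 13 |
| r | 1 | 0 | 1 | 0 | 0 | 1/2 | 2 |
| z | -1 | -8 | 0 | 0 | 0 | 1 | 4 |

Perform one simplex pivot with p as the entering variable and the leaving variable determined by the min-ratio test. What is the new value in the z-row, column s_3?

3/2

Ratio test on column p — row 1: entry -4 ≤ 0; row 2: entry -4 ≤ 0; row 3: 2/1 = 2. Minimum is 2 at row 3 (r leaves); pivot element 1.
Divide row 3 by 1; eliminate column p from the other rows.
z-row update in column s_3: 1 − (-1)·(1/2) = 3/2.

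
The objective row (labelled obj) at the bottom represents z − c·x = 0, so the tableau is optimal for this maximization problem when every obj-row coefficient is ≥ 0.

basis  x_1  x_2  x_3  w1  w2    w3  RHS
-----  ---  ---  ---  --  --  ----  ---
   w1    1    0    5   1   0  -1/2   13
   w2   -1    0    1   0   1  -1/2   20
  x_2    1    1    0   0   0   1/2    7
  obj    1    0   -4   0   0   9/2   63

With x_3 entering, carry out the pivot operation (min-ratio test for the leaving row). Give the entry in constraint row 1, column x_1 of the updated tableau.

Ratio test on column x_3 — row 1: 13/5 = 13/5; row 2: 20/1 = 20; row 3: entry 0 ≤ 0. Minimum is 13/5 at row 1 (w1 leaves); pivot element 5.
Divide row 1 by 5; eliminate column x_3 from the other rows.
In the new row 1, the x_1 entry is the old entry divided by the pivot: 1/5 = 1/5.

1/5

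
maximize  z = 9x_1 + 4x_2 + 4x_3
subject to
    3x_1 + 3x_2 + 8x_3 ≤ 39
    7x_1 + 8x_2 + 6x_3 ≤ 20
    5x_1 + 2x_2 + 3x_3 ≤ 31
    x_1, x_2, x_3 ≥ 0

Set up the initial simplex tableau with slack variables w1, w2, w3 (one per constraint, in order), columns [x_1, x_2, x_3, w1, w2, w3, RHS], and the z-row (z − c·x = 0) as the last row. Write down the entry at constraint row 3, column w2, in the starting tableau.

Slack w2 belongs to constraint 2; its column is the unit vector e_2, so the entry in row 3 is 0.

0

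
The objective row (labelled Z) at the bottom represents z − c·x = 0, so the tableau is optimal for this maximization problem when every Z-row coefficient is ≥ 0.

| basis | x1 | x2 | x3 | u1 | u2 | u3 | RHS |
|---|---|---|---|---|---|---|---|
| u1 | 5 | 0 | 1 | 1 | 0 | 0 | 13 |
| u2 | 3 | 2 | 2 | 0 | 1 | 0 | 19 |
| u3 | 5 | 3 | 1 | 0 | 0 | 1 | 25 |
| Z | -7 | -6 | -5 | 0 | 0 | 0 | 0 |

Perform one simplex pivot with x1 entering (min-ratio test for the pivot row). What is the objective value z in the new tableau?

Ratio test on column x1 — row 1: 13/5 = 13/5; row 2: 19/3 = 19/3; row 3: 25/5 = 5. Minimum is 13/5 at row 1 (u1 leaves); pivot element 5.
Pivot on row 1; the Z-row RHS becomes 0 − (-7)·(13/5) = 91/5.

91/5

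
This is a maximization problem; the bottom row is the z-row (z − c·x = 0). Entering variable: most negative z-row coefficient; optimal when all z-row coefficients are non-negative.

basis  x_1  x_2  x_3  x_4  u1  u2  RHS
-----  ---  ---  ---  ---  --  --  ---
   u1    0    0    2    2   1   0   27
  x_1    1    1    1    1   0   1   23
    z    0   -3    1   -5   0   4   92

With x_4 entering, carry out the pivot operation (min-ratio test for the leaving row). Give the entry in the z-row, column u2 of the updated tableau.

Ratio test on column x_4 — row 1: 27/2 = 27/2; row 2: 23/1 = 23. Minimum is 27/2 at row 1 (u1 leaves); pivot element 2.
Divide row 1 by 2; eliminate column x_4 from the other rows.
z-row update in column u2: 4 − (-5)·0 = 4.

4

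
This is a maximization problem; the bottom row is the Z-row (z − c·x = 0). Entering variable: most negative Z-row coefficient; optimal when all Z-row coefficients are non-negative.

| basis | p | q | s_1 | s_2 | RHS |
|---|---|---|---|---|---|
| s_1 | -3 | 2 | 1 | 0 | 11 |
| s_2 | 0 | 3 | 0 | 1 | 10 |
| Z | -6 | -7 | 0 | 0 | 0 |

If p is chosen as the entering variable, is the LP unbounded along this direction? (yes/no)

Every constraint-row entry in column p is ≤ 0, so increasing p is unbounded.

yes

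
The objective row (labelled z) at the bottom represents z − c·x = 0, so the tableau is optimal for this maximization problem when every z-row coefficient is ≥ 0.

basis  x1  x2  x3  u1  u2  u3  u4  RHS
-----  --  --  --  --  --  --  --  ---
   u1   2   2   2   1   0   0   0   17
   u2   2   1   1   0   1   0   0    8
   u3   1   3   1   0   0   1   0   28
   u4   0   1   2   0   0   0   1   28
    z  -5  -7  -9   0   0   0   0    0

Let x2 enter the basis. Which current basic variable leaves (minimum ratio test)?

u2

Column x2 entries and ratios — u1: 17/2 = 17/2; u2: 8/1 = 8; u3: 28/3 = 28/3; u4: 28/1 = 28.
Smallest ratio is 8 in the row of u2, so u2 leaves.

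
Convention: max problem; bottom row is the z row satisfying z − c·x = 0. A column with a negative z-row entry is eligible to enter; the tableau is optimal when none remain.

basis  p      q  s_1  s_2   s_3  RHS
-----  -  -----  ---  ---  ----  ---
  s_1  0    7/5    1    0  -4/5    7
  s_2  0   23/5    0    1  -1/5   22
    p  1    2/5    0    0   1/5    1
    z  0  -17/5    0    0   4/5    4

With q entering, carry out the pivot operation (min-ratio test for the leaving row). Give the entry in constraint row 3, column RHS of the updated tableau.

Ratio test on column q — row 1: 7/(7/5) = 5; row 2: 22/(23/5) = 110/23; row 3: 1/(2/5) = 5/2. Minimum is 5/2 at row 3 (p leaves); pivot element 2/5.
Divide row 3 by 2/5; eliminate column q from the other rows.
In the new row 3, the RHS entry is the old entry divided by the pivot: 1/(2/5) = 5/2.

5/2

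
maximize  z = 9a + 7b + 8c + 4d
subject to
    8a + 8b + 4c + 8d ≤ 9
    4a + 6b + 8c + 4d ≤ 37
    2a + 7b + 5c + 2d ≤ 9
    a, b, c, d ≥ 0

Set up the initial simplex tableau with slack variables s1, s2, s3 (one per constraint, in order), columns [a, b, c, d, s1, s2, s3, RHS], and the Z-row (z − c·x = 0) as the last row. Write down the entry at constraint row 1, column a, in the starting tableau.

8

Constraint 1 has coefficient 8 on a.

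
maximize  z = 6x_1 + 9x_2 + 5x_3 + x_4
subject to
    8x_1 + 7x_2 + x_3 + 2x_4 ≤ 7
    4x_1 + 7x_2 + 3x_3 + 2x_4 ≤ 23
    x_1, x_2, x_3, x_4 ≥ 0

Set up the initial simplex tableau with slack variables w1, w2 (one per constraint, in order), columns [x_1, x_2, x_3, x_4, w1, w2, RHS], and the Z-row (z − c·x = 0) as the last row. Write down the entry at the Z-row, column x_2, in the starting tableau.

The Z-row carries the negated objective coefficients: the x_2 entry is -9.

-9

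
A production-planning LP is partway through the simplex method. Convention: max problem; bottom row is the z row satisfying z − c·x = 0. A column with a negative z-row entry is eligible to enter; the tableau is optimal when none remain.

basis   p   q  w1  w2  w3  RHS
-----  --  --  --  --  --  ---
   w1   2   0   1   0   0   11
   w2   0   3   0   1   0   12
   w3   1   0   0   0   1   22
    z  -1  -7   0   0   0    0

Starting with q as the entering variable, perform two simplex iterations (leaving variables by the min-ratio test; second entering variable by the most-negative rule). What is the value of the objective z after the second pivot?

Ratio test on column q — row 1: entry 0 ≤ 0; row 2: 12/3 = 4; row 3: entry 0 ≤ 0. Minimum is 4 at row 2 (w2 leaves); pivot element 3.
Pivot on row 2; the z-row RHS becomes 0 − (-7)·4 = 28.
Next entering variable (most negative z-row entry -1): p.
Ratio test on column p — row 1: 11/2 = 11/2; row 2: entry 0 ≤ 0; row 3: 22/1 = 22. Minimum is 11/2 at row 1 (w1 leaves); pivot element 2.
After the second pivot the z-row RHS is 28 − (-1)·(11/2) = 67/2.

67/2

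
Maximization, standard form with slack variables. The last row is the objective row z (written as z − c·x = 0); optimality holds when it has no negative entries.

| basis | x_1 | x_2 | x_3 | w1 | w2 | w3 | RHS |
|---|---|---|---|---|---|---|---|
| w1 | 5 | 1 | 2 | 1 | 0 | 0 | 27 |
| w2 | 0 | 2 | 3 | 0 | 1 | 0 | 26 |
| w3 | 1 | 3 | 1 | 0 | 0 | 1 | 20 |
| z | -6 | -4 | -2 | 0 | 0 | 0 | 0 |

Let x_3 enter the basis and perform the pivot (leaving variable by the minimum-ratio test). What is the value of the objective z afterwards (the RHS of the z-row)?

52/3

Ratio test on column x_3 — row 1: 27/2 = 27/2; row 2: 26/3 = 26/3; row 3: 20/1 = 20. Minimum is 26/3 at row 2 (w2 leaves); pivot element 3.
Pivot on row 2; the z-row RHS becomes 0 − (-2)·(26/3) = 52/3.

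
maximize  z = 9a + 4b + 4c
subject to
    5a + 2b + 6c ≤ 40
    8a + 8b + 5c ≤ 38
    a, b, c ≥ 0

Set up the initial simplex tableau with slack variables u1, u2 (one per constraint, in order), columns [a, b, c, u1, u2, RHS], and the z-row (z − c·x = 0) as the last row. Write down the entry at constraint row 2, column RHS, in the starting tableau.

The RHS of constraint 2 is b_2 = 38.

38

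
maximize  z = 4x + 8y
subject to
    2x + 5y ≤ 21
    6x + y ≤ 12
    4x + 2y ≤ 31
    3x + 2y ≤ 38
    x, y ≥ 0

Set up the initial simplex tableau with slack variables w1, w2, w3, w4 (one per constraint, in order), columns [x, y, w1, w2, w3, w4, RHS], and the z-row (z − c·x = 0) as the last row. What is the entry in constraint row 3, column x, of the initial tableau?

Constraint 3 has coefficient 4 on x.

4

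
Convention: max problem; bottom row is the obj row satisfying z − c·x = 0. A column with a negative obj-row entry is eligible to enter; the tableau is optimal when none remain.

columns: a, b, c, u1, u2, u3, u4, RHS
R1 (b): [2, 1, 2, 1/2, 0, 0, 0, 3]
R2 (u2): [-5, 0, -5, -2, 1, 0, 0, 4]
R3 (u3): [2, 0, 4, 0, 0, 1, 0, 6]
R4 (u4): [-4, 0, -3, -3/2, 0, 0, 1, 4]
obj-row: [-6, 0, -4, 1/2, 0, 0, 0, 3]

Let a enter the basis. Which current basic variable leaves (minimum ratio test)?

Column a entries and ratios — b: 3/2 = 3/2; u2: -5 ≤ 0, skip; u3: 6/2 = 3; u4: -4 ≤ 0, skip.
Smallest ratio is 3/2 in the row of b, so b leaves.

b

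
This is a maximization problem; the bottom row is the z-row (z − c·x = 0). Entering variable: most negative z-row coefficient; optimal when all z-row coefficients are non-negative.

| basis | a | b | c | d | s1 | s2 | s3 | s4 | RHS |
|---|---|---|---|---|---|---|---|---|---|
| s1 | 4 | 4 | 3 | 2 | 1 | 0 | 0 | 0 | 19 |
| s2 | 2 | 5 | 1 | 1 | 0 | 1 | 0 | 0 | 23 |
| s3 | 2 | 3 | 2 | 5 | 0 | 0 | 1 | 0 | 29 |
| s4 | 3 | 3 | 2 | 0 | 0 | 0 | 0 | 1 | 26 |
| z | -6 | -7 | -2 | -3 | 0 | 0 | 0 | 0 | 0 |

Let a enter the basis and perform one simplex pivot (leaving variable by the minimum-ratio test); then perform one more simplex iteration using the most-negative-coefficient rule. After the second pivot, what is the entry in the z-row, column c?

7/3

Ratio test on column a — row 1: 19/4 = 19/4; row 2: 23/2 = 23/2; row 3: 29/2 = 29/2; row 4: 26/3 = 26/3. Minimum is 19/4 at row 1 (s1 leaves); pivot element 4.
Divide row 1 by 4; eliminate column a from the other rows.
Second iteration: most negative z-row entry is -1 in column b, so b enters.
Ratio test on column b — row 1: (19/4)/1 = 19/4; row 2: (27/2)/3 = 9/2; row 3: (39/2)/1 = 39/2; row 4: entry 0 ≤ 0. Minimum is 9/2 at row 2 (s2 leaves); pivot element 3.
Divide row 2 by 3; eliminate column b from the other rows.
After both pivots, the entry at the z-row, column c is 7/3.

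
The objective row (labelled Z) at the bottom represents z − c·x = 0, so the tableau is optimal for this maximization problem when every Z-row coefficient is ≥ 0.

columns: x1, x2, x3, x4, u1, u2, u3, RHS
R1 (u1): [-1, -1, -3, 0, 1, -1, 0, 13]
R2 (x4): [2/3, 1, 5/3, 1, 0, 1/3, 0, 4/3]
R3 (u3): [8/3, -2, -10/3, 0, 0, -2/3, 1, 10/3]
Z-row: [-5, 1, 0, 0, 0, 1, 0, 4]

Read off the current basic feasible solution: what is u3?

u3 is basic (row 3); its value is the RHS of that row, 10/3.

10/3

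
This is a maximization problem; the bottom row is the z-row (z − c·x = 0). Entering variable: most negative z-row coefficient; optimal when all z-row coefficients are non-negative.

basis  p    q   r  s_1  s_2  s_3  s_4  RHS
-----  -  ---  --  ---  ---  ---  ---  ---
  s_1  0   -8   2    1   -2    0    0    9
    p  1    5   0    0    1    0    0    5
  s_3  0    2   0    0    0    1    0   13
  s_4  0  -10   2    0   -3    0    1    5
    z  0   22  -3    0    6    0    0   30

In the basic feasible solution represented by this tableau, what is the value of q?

q is not in the basis, so in the current basic feasible solution q = 0.

0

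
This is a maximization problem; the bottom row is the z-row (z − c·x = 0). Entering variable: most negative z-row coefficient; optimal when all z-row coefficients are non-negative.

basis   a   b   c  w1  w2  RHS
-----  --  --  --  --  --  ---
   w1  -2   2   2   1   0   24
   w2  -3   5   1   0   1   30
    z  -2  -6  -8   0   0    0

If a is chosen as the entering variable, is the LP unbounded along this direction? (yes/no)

Every constraint-row entry in column a is ≤ 0, so increasing a is unbounded.

yes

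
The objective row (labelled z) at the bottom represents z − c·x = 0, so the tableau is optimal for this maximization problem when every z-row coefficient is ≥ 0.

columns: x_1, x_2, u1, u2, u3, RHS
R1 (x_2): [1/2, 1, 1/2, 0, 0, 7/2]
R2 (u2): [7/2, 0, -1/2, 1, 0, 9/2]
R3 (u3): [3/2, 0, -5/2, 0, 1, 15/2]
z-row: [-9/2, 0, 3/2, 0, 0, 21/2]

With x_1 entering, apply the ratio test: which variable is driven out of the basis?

u2

Column x_1 entries and ratios — x_2: (7/2)/(1/2) = 7; u2: (9/2)/(7/2) = 9/7; u3: (15/2)/(3/2) = 5.
Smallest ratio is 9/7 in the row of u2, so u2 leaves.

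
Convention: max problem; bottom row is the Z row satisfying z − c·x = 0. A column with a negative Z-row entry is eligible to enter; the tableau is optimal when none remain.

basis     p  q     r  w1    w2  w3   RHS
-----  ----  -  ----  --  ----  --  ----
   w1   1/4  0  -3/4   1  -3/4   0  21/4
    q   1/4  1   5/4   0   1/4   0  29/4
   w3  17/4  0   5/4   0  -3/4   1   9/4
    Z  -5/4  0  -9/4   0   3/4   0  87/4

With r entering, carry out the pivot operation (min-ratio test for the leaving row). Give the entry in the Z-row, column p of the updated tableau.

Ratio test on column r — row 1: entry -3/4 ≤ 0; row 2: (29/4)/(5/4) = 29/5; row 3: (9/4)/(5/4) = 9/5. Minimum is 9/5 at row 3 (w3 leaves); pivot element 5/4.
Divide row 3 by 5/4; eliminate column r from the other rows.
Z-row update in column p: -5/4 − (-9/4)·(17/5) = 32/5.

32/5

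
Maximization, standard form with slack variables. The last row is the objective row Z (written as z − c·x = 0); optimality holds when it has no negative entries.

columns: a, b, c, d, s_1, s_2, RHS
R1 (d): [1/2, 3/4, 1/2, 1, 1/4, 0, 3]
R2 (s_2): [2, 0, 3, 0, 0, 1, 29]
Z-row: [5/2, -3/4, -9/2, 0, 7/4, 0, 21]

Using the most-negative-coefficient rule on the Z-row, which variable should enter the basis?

c

Negative Z-row entries: b: -3/4, c: -9/2.
The most negative is -9/2 in column c, so c enters.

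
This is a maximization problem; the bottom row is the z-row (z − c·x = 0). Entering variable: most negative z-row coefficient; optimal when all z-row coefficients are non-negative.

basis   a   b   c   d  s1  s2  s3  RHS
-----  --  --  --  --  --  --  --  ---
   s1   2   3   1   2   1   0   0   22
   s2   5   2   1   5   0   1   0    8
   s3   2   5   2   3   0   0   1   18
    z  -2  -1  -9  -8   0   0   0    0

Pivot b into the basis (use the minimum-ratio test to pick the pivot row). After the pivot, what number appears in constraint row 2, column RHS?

Ratio test on column b — row 1: 22/3 = 22/3; row 2: 8/2 = 4; row 3: 18/5 = 18/5. Minimum is 18/5 at row 3 (s3 leaves); pivot element 5.
Divide row 3 by 5; eliminate column b from the other rows.
Row 2 update in column RHS: 8 − 2·(18/5) = 4/5.

4/5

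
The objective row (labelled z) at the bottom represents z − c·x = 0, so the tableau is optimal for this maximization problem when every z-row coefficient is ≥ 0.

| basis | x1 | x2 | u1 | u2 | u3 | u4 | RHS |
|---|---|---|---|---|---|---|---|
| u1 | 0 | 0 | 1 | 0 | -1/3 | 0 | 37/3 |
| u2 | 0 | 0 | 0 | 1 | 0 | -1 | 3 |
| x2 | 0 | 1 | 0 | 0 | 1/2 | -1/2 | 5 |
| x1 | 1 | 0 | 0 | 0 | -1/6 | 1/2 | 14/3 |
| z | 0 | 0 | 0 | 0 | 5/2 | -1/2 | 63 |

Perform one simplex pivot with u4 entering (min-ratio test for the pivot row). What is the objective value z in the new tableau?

203/3

Ratio test on column u4 — row 1: entry 0 ≤ 0; row 2: entry -1 ≤ 0; row 3: entry -1/2 ≤ 0; row 4: (14/3)/(1/2) = 28/3. Minimum is 28/3 at row 4 (x1 leaves); pivot element 1/2.
Pivot on row 4; the z-row RHS becomes 63 − (-1/2)·(28/3) = 203/3.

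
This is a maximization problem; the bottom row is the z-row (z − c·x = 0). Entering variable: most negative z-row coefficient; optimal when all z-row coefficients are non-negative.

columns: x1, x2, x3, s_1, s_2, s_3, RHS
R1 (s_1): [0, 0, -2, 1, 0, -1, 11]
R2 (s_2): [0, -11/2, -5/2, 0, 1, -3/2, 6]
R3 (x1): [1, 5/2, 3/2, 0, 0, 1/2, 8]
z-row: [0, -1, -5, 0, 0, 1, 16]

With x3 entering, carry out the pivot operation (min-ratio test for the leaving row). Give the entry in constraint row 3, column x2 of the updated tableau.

5/3

Ratio test on column x3 — row 1: entry -2 ≤ 0; row 2: entry -5/2 ≤ 0; row 3: 8/(3/2) = 16/3. Minimum is 16/3 at row 3 (x1 leaves); pivot element 3/2.
Divide row 3 by 3/2; eliminate column x3 from the other rows.
In the new row 3, the x2 entry is the old entry divided by the pivot: (5/2)/(3/2) = 5/3.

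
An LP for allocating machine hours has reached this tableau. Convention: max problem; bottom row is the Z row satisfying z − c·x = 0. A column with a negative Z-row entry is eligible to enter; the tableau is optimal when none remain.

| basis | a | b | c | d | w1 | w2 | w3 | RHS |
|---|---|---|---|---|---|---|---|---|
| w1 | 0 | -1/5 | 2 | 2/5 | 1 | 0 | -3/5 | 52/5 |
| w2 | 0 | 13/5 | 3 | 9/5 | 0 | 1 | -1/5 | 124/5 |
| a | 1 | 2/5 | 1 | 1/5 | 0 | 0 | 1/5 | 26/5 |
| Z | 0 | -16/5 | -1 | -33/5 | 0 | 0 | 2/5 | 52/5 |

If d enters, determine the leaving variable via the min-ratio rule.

w2

Column d entries and ratios — w1: (52/5)/(2/5) = 26; w2: (124/5)/(9/5) = 124/9; a: (26/5)/(1/5) = 26.
Smallest ratio is 124/9 in the row of w2, so w2 leaves.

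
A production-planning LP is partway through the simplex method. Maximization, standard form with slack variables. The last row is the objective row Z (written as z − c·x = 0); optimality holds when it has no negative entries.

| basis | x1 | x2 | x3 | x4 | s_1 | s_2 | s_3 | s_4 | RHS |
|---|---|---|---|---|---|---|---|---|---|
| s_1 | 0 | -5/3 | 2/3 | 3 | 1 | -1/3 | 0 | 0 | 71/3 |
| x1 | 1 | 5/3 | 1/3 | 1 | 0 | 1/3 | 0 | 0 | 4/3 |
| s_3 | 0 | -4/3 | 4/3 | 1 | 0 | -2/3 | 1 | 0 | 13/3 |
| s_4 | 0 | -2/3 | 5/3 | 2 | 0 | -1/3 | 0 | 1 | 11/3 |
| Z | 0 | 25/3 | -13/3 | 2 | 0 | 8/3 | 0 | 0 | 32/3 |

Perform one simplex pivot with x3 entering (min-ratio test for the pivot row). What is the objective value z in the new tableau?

101/5

Ratio test on column x3 — row 1: (71/3)/(2/3) = 71/2; row 2: (4/3)/(1/3) = 4; row 3: (13/3)/(4/3) = 13/4; row 4: (11/3)/(5/3) = 11/5. Minimum is 11/5 at row 4 (s_4 leaves); pivot element 5/3.
Pivot on row 4; the Z-row RHS becomes 32/3 − (-13/3)·(11/5) = 101/5.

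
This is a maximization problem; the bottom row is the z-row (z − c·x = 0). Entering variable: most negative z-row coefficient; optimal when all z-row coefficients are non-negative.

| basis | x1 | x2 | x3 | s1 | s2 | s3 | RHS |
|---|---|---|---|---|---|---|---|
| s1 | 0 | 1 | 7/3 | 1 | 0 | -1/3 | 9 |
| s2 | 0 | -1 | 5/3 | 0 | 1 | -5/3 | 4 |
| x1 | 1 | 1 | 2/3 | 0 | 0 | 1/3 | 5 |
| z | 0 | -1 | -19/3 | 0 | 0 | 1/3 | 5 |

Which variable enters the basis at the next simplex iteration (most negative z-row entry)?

x3

Negative z-row entries: x2: -1, x3: -19/3.
The most negative is -19/3 in column x3, so x3 enters.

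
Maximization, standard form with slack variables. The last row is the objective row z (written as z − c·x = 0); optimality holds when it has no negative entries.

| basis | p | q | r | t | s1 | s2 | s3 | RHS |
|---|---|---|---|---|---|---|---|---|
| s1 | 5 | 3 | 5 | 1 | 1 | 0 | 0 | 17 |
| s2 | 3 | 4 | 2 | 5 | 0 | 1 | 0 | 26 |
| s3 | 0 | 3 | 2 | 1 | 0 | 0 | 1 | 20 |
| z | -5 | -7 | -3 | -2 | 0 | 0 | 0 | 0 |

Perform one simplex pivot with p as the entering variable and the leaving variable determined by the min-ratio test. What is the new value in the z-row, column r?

Ratio test on column p — row 1: 17/5 = 17/5; row 2: 26/3 = 26/3; row 3: entry 0 ≤ 0. Minimum is 17/5 at row 1 (s1 leaves); pivot element 5.
Divide row 1 by 5; eliminate column p from the other rows.
z-row update in column r: -3 − (-5)·1 = 2.

2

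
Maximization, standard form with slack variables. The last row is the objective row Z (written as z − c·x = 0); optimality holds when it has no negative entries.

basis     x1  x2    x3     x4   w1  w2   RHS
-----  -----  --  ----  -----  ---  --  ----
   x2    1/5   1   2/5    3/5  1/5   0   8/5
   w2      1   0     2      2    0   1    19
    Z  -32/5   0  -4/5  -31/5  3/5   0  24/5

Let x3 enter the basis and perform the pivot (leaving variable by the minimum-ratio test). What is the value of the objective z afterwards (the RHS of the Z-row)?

8

Ratio test on column x3 — row 1: (8/5)/(2/5) = 4; row 2: 19/2 = 19/2. Minimum is 4 at row 1 (x2 leaves); pivot element 2/5.
Pivot on row 1; the Z-row RHS becomes 24/5 − (-4/5)·4 = 8.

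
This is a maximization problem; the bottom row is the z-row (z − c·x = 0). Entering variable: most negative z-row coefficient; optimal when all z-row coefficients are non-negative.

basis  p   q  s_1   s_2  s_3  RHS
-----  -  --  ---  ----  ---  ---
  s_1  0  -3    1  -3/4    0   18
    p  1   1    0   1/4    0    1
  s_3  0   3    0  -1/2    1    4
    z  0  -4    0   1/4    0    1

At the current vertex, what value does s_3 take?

s_3 is basic (row 3); its value is the RHS of that row, 4.

4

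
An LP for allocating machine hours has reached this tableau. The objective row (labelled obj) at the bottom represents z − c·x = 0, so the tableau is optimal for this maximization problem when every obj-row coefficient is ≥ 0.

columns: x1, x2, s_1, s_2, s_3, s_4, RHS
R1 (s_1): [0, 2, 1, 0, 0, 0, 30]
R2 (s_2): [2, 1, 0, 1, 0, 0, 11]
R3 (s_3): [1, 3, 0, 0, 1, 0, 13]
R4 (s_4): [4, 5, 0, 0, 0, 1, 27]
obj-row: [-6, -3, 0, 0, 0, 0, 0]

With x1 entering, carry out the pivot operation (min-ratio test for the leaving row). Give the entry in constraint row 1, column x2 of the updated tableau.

Ratio test on column x1 — row 1: entry 0 ≤ 0; row 2: 11/2 = 11/2; row 3: 13/1 = 13; row 4: 27/4 = 27/4. Minimum is 11/2 at row 2 (s_2 leaves); pivot element 2.
Divide row 2 by 2; eliminate column x1 from the other rows.
Row 1 update in column x2: 2 − 0·(1/2) = 2.

2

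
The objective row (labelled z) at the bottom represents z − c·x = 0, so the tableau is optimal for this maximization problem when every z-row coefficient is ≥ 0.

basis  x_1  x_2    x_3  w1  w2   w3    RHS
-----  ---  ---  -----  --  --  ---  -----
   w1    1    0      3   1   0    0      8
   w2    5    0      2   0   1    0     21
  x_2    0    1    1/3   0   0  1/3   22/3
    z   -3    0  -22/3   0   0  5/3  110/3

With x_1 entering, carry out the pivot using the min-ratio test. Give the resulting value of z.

Ratio test on column x_1 — row 1: 8/1 = 8; row 2: 21/5 = 21/5; row 3: entry 0 ≤ 0. Minimum is 21/5 at row 2 (w2 leaves); pivot element 5.
Pivot on row 2; the z-row RHS becomes 110/3 − (-3)·(21/5) = 739/15.

739/15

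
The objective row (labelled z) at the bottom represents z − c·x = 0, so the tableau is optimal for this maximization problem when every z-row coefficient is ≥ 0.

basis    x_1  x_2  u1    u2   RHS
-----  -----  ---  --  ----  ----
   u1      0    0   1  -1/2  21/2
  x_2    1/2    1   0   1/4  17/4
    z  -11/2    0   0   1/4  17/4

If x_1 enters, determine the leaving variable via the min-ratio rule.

x_2

Column x_1 entries and ratios — u1: 0 ≤ 0, skip; x_2: (17/4)/(1/2) = 17/2.
Smallest ratio is 17/2 in the row of x_2, so x_2 leaves.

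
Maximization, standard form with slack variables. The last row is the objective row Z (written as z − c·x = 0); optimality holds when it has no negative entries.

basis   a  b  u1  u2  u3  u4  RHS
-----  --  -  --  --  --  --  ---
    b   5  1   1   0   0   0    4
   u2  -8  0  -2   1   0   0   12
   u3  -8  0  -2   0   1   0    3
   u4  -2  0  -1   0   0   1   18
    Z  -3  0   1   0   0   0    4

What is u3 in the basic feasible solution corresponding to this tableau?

u3 is basic (row 3); its value is the RHS of that row, 3.

3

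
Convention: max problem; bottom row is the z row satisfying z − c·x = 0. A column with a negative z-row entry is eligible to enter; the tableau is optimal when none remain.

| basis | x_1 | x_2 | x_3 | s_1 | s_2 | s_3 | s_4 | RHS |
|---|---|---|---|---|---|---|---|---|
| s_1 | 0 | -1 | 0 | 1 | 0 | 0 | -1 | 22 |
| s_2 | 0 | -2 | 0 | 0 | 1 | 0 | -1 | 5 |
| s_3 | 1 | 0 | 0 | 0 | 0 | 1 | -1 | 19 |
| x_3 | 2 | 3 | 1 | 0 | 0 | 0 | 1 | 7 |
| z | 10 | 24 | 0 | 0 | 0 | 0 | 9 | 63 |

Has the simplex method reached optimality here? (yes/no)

yes

Every z-row coefficient is ≥ 0, so the tableau is optimal.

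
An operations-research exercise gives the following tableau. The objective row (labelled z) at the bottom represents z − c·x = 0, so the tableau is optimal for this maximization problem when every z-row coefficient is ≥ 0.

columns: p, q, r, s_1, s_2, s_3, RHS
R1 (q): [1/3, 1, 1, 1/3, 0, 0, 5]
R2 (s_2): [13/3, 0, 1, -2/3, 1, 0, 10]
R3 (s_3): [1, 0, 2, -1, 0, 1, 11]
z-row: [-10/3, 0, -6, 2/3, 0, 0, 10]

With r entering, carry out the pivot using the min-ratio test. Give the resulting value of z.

Ratio test on column r — row 1: 5/1 = 5; row 2: 10/1 = 10; row 3: 11/2 = 11/2. Minimum is 5 at row 1 (q leaves); pivot element 1.
Pivot on row 1; the z-row RHS becomes 10 − (-6)·5 = 40.

40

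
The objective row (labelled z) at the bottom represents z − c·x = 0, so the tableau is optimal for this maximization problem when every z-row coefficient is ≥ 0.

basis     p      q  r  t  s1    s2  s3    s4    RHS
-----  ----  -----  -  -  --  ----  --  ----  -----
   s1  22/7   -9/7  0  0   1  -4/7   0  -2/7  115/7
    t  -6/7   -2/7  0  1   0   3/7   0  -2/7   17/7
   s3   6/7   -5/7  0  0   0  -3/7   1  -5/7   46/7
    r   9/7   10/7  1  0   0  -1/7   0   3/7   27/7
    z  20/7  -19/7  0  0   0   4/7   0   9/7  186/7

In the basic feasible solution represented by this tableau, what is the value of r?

r is basic (row 4); its value is the RHS of that row, 27/7.

27/7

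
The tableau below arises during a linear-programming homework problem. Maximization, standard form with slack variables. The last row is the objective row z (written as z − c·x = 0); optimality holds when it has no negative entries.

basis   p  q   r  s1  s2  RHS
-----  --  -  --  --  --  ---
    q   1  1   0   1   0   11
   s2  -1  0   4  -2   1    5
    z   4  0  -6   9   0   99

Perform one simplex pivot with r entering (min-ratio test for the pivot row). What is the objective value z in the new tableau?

Ratio test on column r — row 1: entry 0 ≤ 0; row 2: 5/4 = 5/4. Minimum is 5/4 at row 2 (s2 leaves); pivot element 4.
Pivot on row 2; the z-row RHS becomes 99 − (-6)·(5/4) = 213/2.

213/2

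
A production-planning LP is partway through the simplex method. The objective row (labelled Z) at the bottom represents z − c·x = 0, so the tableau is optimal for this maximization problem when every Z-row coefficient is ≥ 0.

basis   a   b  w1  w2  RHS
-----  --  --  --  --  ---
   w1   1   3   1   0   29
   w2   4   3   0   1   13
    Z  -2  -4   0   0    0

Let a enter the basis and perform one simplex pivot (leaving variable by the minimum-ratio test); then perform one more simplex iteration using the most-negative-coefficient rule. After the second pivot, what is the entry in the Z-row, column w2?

4/3

Ratio test on column a — row 1: 29/1 = 29; row 2: 13/4 = 13/4. Minimum is 13/4 at row 2 (w2 leaves); pivot element 4.
Divide row 2 by 4; eliminate column a from the other rows.
Second iteration: most negative Z-row entry is -5/2 in column b, so b enters.
Ratio test on column b — row 1: (103/4)/(9/4) = 103/9; row 2: (13/4)/(3/4) = 13/3. Minimum is 13/3 at row 2 (a leaves); pivot element 3/4.
Divide row 2 by 3/4; eliminate column b from the other rows.
After both pivots, the entry at the Z-row, column w2 is 4/3.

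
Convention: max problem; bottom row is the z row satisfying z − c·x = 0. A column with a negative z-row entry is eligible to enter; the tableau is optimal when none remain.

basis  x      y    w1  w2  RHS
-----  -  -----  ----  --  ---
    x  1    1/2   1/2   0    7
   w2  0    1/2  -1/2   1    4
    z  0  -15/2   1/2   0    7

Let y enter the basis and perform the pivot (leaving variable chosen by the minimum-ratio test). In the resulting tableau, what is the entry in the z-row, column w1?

-7

Ratio test on column y — row 1: 7/(1/2) = 14; row 2: 4/(1/2) = 8. Minimum is 8 at row 2 (w2 leaves); pivot element 1/2.
Divide row 2 by 1/2; eliminate column y from the other rows.
z-row update in column w1: 1/2 − (-15/2)·(-1) = -7.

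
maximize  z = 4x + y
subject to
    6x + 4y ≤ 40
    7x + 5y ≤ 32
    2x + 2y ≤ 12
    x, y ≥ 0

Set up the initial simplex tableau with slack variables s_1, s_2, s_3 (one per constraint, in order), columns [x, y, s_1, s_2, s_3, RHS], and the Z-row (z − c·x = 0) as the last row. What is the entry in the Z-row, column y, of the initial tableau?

-1

The Z-row carries the negated objective coefficients: the y entry is -1.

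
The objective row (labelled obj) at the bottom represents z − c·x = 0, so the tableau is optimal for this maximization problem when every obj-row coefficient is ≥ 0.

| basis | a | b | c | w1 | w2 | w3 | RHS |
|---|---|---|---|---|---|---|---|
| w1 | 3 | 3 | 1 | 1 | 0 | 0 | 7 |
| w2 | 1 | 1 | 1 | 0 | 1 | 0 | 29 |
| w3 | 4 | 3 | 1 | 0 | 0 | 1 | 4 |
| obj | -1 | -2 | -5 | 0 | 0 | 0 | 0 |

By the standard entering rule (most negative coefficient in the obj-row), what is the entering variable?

Negative obj-row entries: a: -1, b: -2, c: -5.
The most negative is -5 in column c, so c enters.

c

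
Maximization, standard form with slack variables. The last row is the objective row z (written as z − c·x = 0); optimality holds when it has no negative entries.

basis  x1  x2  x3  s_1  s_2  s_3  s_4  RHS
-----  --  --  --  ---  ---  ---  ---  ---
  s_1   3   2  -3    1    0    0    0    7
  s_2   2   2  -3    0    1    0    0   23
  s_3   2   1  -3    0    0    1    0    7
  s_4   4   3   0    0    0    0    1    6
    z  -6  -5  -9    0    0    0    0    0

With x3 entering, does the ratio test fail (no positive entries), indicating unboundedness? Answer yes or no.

Every constraint-row entry in column x3 is ≤ 0, so increasing x3 is unbounded.

yes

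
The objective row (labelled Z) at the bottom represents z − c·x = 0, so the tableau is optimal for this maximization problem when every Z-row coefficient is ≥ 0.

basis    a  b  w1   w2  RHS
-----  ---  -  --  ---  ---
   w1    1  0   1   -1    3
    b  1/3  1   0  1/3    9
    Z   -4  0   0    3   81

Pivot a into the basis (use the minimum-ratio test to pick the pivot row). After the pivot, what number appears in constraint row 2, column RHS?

8

Ratio test on column a — row 1: 3/1 = 3; row 2: 9/(1/3) = 27. Minimum is 3 at row 1 (w1 leaves); pivot element 1.
Divide row 1 by 1; eliminate column a from the other rows.
Row 2 update in column RHS: 9 − (1/3)·3 = 8.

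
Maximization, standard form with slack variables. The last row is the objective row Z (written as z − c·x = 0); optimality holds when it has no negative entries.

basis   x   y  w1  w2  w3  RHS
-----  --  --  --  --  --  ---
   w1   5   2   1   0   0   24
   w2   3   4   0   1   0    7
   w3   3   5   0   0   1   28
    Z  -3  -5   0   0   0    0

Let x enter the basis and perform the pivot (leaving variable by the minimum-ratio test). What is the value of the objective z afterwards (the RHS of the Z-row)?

Ratio test on column x — row 1: 24/5 = 24/5; row 2: 7/3 = 7/3; row 3: 28/3 = 28/3. Minimum is 7/3 at row 2 (w2 leaves); pivot element 3.
Pivot on row 2; the Z-row RHS becomes 0 − (-3)·(7/3) = 7.

7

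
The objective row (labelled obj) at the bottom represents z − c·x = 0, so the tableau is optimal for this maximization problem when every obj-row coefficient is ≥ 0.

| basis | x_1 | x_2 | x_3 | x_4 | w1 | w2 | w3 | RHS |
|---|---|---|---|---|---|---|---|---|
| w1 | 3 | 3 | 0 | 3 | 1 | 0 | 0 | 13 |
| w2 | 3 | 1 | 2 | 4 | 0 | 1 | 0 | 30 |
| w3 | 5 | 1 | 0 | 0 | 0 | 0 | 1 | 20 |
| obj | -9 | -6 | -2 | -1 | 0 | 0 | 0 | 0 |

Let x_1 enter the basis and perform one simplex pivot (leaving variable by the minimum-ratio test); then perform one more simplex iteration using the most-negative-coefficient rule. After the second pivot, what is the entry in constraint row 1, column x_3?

Ratio test on column x_1 — row 1: 13/3 = 13/3; row 2: 30/3 = 10; row 3: 20/5 = 4. Minimum is 4 at row 3 (w3 leaves); pivot element 5.
Divide row 3 by 5; eliminate column x_1 from the other rows.
Second iteration: most negative obj-row entry is -21/5 in column x_2, so x_2 enters.
Ratio test on column x_2 — row 1: 1/(12/5) = 5/12; row 2: 18/(2/5) = 45; row 3: 4/(1/5) = 20. Minimum is 5/12 at row 1 (w1 leaves); pivot element 12/5.
Divide row 1 by 12/5; eliminate column x_2 from the other rows.
After both pivots, the entry at constraint row 1, column x_3 is 0.

0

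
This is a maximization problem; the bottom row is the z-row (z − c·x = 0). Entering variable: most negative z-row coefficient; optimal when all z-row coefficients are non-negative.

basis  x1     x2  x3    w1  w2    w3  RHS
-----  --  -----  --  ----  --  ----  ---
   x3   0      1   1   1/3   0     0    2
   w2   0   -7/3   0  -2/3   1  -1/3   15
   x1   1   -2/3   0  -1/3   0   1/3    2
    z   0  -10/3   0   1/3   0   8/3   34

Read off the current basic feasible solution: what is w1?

w1 is not in the basis, so in the current basic feasible solution w1 = 0.

0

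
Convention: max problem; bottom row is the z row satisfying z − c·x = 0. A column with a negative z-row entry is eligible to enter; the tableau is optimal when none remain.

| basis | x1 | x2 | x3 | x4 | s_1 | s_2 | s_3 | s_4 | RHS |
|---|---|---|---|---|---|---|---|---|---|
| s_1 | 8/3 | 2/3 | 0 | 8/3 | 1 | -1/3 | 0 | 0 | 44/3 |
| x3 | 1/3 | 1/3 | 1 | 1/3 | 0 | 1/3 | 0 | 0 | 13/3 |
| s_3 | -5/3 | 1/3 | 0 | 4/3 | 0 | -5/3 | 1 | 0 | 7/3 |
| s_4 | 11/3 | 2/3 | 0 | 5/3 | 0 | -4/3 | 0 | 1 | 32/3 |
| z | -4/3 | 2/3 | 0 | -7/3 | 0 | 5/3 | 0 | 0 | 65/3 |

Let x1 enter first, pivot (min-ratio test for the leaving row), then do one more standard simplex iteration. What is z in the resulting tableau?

Ratio test on column x1 — row 1: (44/3)/(8/3) = 11/2; row 2: (13/3)/(1/3) = 13; row 3: entry -5/3 ≤ 0; row 4: (32/3)/(11/3) = 32/11. Minimum is 32/11 at row 4 (s_4 leaves); pivot element 11/3.
Pivot on row 4; the z-row RHS becomes 65/3 − (-4/3)·(32/11) = 281/11.
Next entering variable (most negative z-row entry -19/11): x4.
Ratio test on column x4 — row 1: (76/11)/(16/11) = 19/4; row 2: (37/11)/(2/11) = 37/2; row 3: (79/11)/(23/11) = 79/23; row 4: (32/11)/(5/11) = 32/5. Minimum is 79/23 at row 3 (s_3 leaves); pivot element 23/11.
After the second pivot the z-row RHS is 281/11 − (-19/11)·(79/23) = 724/23.

724/23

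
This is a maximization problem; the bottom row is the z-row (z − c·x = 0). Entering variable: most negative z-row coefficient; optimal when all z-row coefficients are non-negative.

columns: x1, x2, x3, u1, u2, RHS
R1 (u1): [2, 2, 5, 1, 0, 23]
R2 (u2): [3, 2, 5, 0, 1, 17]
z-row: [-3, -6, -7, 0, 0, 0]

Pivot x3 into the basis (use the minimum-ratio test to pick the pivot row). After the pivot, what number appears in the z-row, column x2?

-16/5

Ratio test on column x3 — row 1: 23/5 = 23/5; row 2: 17/5 = 17/5. Minimum is 17/5 at row 2 (u2 leaves); pivot element 5.
Divide row 2 by 5; eliminate column x3 from the other rows.
z-row update in column x2: -6 − (-7)·(2/5) = -16/5.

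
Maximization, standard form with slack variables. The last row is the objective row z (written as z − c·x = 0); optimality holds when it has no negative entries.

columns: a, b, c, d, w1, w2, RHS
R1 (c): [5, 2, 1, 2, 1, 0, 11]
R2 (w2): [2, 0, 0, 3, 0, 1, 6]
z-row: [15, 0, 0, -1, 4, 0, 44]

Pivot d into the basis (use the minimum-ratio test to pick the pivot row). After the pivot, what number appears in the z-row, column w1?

Ratio test on column d — row 1: 11/2 = 11/2; row 2: 6/3 = 2. Minimum is 2 at row 2 (w2 leaves); pivot element 3.
Divide row 2 by 3; eliminate column d from the other rows.
z-row update in column w1: 4 − (-1)·0 = 4.

4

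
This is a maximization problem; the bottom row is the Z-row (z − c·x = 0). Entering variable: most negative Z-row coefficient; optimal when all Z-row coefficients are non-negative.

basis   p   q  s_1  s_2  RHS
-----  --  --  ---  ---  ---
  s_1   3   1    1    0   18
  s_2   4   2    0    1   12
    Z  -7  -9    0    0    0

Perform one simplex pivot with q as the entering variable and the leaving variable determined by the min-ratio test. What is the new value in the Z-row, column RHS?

54

Ratio test on column q — row 1: 18/1 = 18; row 2: 12/2 = 6. Minimum is 6 at row 2 (s_2 leaves); pivot element 2.
Divide row 2 by 2; eliminate column q from the other rows.
Z-row update in column RHS: 0 − (-9)·6 = 54.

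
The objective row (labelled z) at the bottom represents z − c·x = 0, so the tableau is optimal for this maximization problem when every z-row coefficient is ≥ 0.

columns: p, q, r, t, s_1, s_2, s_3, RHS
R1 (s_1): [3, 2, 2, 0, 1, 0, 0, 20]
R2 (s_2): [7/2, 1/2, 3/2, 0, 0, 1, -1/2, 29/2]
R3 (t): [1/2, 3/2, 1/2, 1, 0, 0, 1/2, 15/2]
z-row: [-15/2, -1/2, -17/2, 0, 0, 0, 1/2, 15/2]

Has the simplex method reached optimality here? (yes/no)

The z-row has a negative entry -17/2 in column r, so it is not optimal.

no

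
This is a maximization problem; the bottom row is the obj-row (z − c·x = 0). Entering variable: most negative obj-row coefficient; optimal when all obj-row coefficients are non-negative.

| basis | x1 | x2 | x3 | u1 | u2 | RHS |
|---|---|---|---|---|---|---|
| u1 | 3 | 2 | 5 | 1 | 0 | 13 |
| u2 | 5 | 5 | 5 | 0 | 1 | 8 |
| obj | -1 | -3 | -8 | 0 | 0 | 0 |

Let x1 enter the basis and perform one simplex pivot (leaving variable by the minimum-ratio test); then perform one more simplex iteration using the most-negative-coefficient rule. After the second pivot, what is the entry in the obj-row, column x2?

Ratio test on column x1 — row 1: 13/3 = 13/3; row 2: 8/5 = 8/5. Minimum is 8/5 at row 2 (u2 leaves); pivot element 5.
Divide row 2 by 5; eliminate column x1 from the other rows.
Second iteration: most negative obj-row entry is -7 in column x3, so x3 enters.
Ratio test on column x3 — row 1: (41/5)/2 = 41/10; row 2: (8/5)/1 = 8/5. Minimum is 8/5 at row 2 (x1 leaves); pivot element 1.
Divide row 2 by 1; eliminate column x3 from the other rows.
After both pivots, the entry at the obj-row, column x2 is 5.

5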